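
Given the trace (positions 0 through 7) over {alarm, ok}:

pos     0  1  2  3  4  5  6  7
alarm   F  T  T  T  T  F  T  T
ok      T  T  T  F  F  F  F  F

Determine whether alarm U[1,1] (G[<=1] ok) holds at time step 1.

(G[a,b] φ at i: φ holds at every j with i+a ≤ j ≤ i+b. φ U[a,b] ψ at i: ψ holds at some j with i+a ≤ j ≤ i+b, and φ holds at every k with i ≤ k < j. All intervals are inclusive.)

Need some j in [2,2] with G[<=1] ok, and alarm at every k in [1,j-1].
  j=2: G[<=1] ok — fails at 3.
No j in the window works → until fails.

False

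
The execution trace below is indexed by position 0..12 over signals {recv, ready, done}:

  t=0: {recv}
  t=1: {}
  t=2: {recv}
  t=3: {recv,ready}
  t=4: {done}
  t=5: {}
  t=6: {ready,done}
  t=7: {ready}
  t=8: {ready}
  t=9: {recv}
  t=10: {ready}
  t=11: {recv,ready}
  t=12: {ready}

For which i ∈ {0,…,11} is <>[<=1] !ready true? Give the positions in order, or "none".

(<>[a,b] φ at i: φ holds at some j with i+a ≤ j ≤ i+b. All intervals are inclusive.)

Evaluate at each i in [0,11]:
  i=0: ✓ (witness j=0)
  i=1: ✓ (witness j=1)
  i=2: ✓ (witness j=2)
  i=3: ✓ (witness j=4)
  i=4: ✓ (witness j=4)
  i=5: ✓ (witness j=5)
  i=6: ✗ (none in [6,7])
  i=7: ✗ (none in [7,8])
  i=8: ✓ (witness j=9)
  i=9: ✓ (witness j=9)
  i=10: ✗ (none in [10,11])
  i=11: ✗ (none in [11,12])

0, 1, 2, 3, 4, 5, 8, 9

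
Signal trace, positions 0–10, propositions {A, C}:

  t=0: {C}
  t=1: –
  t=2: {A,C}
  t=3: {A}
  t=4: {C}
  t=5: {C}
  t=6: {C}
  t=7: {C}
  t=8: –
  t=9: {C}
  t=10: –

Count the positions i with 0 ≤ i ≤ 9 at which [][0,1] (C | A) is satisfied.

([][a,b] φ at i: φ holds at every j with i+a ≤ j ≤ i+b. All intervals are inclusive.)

Evaluate at each i in [0,9]:
  i=0: ✗ (fails at j=1)
  i=1: ✗ (fails at j=1)
  i=2: ✓ (all of [2,3])
  i=3: ✓ (all of [3,4])
  i=4: ✓ (all of [4,5])
  i=5: ✓ (all of [5,6])
  i=6: ✓ (all of [6,7])
  i=7: ✗ (fails at j=8)
  i=8: ✗ (fails at j=8)
  i=9: ✗ (fails at j=10)
Positions where it holds: {2, 3, 4, 5, 6} → 5.

5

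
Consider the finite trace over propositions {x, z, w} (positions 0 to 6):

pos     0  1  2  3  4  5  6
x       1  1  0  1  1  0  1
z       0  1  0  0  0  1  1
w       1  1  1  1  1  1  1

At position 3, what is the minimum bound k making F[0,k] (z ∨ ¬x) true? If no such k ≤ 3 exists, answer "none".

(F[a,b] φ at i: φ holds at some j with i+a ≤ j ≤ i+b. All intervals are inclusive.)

2

Scan j = 3,4,… for (z ∨ ¬x):
  j=3: fails
  j=4: fails
  j=5: holds
First hit at j=5, so smallest k = 5-3 = 2.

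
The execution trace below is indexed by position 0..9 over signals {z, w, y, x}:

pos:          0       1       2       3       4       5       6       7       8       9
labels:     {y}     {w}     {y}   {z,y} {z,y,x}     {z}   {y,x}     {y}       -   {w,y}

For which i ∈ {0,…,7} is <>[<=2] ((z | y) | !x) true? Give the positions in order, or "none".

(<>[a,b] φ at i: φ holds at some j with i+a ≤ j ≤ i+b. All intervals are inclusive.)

0, 1, 2, 3, 4, 5, 6, 7

Evaluate at each i in [0,7]:
  i=0: ✓ (witness j=0)
  i=1: ✓ (witness j=1)
  i=2: ✓ (witness j=2)
  i=3: ✓ (witness j=3)
  i=4: ✓ (witness j=4)
  i=5: ✓ (witness j=5)
  i=6: ✓ (witness j=6)
  i=7: ✓ (witness j=7)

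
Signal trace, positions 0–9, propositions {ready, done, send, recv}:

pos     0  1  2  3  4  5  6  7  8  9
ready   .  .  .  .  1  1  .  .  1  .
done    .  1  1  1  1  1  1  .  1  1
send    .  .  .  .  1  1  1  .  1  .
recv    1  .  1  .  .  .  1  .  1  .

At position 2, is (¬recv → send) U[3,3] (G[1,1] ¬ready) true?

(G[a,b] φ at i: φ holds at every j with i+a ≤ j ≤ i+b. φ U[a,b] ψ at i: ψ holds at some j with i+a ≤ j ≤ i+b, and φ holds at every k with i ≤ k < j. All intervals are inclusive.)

Need some j in [5,5] with G[1,1] ¬ready, and (¬recv → send) at every k in [2,j-1].
  j=5: G[1,1] ¬ready holds, but (¬recv → send) fails at k=3 → not this j.
No j in the window works → until fails.

Does not hold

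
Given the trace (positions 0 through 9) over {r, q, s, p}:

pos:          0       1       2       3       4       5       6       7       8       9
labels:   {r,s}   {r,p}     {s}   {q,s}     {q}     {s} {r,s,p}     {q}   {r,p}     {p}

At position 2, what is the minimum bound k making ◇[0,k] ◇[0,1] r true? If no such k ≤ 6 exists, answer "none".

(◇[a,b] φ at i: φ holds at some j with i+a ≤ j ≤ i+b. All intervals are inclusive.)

3

Scan j = 2,3,… for ◇[0,1] r:
  j=2: fails
  j=3: fails
  j=4: fails
  j=5: holds
First hit at j=5, so smallest k = 5-2 = 3.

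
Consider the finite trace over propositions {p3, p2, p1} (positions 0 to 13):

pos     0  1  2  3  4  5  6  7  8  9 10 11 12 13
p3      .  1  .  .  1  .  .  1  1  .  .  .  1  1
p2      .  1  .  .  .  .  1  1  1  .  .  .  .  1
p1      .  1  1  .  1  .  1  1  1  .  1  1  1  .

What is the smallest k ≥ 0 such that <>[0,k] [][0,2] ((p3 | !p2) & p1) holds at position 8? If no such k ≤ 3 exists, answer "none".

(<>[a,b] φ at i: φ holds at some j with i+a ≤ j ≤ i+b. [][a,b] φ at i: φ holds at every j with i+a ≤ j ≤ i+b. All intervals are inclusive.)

2

Scan j = 8,9,… for [][0,2] ((p3 | !p2) & p1):
  j=8: fails
  j=9: fails
  j=10: holds
First hit at j=10, so smallest k = 10-8 = 2.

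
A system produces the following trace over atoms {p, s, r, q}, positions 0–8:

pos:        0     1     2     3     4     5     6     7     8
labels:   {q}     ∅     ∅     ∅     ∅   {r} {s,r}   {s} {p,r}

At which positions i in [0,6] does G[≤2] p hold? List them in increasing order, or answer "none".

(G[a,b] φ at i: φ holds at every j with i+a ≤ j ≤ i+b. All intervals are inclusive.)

Evaluate at each i in [0,6]:
  i=0: ✗ (fails at j=0)
  i=1: ✗ (fails at j=1)
  i=2: ✗ (fails at j=2)
  i=3: ✗ (fails at j=3)
  i=4: ✗ (fails at j=4)
  i=5: ✗ (fails at j=5)
  i=6: ✗ (fails at j=6)

none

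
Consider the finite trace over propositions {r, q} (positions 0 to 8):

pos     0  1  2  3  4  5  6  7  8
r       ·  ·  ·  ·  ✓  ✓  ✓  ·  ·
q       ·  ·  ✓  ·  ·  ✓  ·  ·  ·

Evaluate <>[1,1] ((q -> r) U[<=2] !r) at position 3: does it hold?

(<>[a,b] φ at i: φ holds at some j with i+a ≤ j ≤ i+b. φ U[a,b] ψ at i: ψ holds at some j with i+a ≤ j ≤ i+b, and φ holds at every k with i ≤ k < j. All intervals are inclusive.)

False

Check ((q -> r) U[<=2] !r) at each j in [4,4]:
  j=4: fails
No position in the window satisfies it → formula fails.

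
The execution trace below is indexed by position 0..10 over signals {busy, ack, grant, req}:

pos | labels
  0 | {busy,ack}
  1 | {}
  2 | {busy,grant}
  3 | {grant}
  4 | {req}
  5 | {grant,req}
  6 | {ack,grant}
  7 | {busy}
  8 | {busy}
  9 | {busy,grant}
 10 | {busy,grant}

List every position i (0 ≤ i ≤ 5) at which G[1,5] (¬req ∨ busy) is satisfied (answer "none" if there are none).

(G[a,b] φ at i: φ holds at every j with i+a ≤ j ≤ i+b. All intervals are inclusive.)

5

Evaluate at each i in [0,5]:
  i=0: ✗ (fails at j=4)
  i=1: ✗ (fails at j=4)
  i=2: ✗ (fails at j=4)
  i=3: ✗ (fails at j=4)
  i=4: ✗ (fails at j=5)
  i=5: ✓ (all of [6,10])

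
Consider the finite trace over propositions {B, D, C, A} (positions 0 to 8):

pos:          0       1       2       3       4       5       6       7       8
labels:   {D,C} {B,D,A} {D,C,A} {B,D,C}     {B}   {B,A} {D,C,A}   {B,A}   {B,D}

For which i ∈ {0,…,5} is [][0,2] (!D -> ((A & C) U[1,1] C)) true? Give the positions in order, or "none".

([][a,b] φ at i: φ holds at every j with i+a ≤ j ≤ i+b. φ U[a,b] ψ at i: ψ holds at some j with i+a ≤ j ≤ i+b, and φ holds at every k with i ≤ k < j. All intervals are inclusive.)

Evaluate at each i in [0,5]:
  i=0: ✓ (all of [0,2])
  i=1: ✓ (all of [1,3])
  i=2: ✗ (fails at j=4)
  i=3: ✗ (fails at j=4)
  i=4: ✗ (fails at j=4)
  i=5: ✗ (fails at j=5)

0, 1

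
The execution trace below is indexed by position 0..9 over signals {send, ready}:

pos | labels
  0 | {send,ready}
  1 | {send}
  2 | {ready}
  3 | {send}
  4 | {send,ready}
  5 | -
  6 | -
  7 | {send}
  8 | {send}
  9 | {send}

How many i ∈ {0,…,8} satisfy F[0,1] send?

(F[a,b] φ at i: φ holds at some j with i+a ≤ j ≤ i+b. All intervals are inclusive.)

Evaluate at each i in [0,8]:
  i=0: ✓ (witness j=0)
  i=1: ✓ (witness j=1)
  i=2: ✓ (witness j=3)
  i=3: ✓ (witness j=3)
  i=4: ✓ (witness j=4)
  i=5: ✗ (none in [5,6])
  i=6: ✓ (witness j=7)
  i=7: ✓ (witness j=7)
  i=8: ✓ (witness j=8)
Positions where it holds: {0, 1, 2, 3, 4, 6, 7, 8} → 8.

8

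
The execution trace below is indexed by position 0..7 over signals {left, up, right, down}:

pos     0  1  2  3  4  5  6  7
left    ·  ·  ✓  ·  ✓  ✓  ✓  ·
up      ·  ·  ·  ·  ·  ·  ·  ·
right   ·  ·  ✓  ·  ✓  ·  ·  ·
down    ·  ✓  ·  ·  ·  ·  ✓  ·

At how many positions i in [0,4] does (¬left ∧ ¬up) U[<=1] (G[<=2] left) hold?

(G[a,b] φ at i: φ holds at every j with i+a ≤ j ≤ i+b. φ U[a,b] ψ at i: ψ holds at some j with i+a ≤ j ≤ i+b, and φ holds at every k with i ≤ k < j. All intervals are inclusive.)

Evaluate at each i in [0,4]:
  i=0: ✗ (no rhs in [0,1])
  i=1: ✗ (no rhs in [1,2])
  i=2: ✗ (no rhs in [2,3])
  i=3: ✓ (rhs at j=4; lhs holds on [3,3])
  i=4: ✓ (rhs at j=4)
Positions where it holds: {3, 4} → 2.

2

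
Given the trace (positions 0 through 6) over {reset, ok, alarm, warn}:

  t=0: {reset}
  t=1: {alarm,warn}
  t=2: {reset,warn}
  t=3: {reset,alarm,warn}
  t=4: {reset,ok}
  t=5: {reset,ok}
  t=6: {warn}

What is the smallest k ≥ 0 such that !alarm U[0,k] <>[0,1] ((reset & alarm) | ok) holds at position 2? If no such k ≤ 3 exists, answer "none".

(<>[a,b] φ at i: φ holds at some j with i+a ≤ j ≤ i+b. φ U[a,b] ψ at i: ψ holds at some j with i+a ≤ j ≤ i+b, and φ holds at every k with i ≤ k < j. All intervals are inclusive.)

0

Need earliest j ≥ 2 with <>[0,1] ((reset & alarm) | ok), and !alarm at every k in [2,j-1].
  j=2: rhs holds (empty prefix). k = 0.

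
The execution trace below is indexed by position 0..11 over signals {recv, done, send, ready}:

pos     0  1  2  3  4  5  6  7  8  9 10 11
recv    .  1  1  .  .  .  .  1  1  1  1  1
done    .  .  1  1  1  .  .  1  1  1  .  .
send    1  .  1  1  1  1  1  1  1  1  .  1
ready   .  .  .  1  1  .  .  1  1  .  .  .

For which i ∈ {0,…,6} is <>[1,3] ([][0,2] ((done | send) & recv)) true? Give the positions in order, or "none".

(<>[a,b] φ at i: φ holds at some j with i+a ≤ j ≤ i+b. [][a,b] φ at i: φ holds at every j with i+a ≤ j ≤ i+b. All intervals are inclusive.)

Evaluate at each i in [0,6]:
  i=0: ✗ (none in [1,3])
  i=1: ✗ (none in [2,4])
  i=2: ✗ (none in [3,5])
  i=3: ✗ (none in [4,6])
  i=4: ✓ (witness j=7)
  i=5: ✓ (witness j=7)
  i=6: ✓ (witness j=7)

4, 5, 6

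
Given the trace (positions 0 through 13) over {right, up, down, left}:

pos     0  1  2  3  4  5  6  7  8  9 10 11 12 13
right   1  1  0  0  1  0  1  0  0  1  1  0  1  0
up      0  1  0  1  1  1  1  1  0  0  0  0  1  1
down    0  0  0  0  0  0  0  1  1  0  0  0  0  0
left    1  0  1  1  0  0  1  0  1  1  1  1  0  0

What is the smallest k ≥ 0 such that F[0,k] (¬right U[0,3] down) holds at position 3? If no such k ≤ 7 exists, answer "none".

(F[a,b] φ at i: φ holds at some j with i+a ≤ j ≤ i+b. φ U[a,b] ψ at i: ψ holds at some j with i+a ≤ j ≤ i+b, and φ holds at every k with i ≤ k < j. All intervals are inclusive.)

Scan j = 3,4,… for (¬right U[0,3] down):
  j=3: fails
  j=4: fails
  j=5: fails
  j=6: fails
  j=7: holds
First hit at j=7, so smallest k = 7-3 = 4.

4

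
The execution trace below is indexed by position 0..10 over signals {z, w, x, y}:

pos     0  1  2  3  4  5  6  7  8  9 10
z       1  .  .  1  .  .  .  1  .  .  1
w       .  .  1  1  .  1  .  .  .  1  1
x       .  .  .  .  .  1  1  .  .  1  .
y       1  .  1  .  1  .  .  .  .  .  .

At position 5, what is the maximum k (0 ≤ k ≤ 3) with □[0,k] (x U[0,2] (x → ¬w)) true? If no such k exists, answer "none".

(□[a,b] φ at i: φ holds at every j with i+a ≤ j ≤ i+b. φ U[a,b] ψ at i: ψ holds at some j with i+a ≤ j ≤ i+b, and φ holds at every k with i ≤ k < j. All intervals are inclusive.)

(x U[0,2] (x → ¬w)) must hold from j=5 onward; find where it first fails.
  j=5: holds
  j=6: holds
  j=7: holds
  j=8: holds
Holds through j=8; largest k = 3.

3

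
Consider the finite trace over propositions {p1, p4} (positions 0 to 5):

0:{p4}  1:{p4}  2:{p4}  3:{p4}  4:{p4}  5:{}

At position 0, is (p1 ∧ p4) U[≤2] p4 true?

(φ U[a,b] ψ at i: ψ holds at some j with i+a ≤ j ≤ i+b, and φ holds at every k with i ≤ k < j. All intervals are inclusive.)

Need some j in [0,2] with p4, and (p1 ∧ p4) at every k in [0,j-1].
  j=0: p4 holds; no prefix to check → satisfied.

Yes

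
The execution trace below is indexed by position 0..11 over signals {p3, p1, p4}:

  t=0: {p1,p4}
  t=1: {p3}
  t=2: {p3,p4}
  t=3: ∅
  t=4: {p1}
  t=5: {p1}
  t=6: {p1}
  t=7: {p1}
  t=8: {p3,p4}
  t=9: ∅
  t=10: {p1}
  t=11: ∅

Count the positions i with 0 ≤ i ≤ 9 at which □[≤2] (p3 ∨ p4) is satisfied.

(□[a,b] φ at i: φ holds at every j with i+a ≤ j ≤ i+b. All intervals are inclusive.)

1

Evaluate at each i in [0,9]:
  i=0: ✓ (all of [0,2])
  i=1: ✗ (fails at j=3)
  i=2: ✗ (fails at j=3)
  i=3: ✗ (fails at j=3)
  i=4: ✗ (fails at j=4)
  i=5: ✗ (fails at j=5)
  i=6: ✗ (fails at j=6)
  i=7: ✗ (fails at j=7)
  i=8: ✗ (fails at j=9)
  i=9: ✗ (fails at j=9)
Positions where it holds: {0} → 1.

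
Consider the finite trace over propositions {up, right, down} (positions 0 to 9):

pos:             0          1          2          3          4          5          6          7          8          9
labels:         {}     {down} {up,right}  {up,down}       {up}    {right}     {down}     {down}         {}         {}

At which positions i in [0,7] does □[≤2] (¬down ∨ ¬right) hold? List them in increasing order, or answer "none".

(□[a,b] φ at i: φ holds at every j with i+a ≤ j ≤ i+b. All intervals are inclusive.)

0, 1, 2, 3, 4, 5, 6, 7

Evaluate at each i in [0,7]:
  i=0: ✓ (all of [0,2])
  i=1: ✓ (all of [1,3])
  i=2: ✓ (all of [2,4])
  i=3: ✓ (all of [3,5])
  i=4: ✓ (all of [4,6])
  i=5: ✓ (all of [5,7])
  i=6: ✓ (all of [6,8])
  i=7: ✓ (all of [7,9])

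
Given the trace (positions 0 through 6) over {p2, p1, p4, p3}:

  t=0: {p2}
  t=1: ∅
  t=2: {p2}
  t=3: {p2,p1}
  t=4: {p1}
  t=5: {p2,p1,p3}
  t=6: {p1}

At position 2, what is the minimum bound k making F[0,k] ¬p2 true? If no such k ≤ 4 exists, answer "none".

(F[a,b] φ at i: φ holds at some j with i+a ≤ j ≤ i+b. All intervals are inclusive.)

2

Scan j = 2,3,… for ¬p2:
  j=2: fails
  j=3: fails
  j=4: holds
First hit at j=4, so smallest k = 4-2 = 2.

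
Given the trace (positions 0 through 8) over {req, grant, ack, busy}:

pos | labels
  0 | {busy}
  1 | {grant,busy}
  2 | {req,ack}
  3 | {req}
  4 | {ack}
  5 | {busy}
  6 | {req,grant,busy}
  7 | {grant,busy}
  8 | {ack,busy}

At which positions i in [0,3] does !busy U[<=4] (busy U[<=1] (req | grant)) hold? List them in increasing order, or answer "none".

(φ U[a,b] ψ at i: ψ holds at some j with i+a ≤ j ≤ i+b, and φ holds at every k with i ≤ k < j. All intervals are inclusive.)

0, 1, 2, 3

Evaluate at each i in [0,3]:
  i=0: ✓ (rhs at j=0)
  i=1: ✓ (rhs at j=1)
  i=2: ✓ (rhs at j=2)
  i=3: ✓ (rhs at j=3)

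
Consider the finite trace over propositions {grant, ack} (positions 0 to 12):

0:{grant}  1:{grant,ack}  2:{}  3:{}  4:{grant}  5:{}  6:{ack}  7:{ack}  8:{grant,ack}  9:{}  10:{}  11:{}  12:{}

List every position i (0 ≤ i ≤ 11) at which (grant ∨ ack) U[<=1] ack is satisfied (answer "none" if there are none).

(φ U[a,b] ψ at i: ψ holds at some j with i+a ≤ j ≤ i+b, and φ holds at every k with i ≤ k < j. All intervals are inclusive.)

Evaluate at each i in [0,11]:
  i=0: ✓ (rhs at j=1; lhs holds on [0,0])
  i=1: ✓ (rhs at j=1)
  i=2: ✗ (no rhs in [2,3])
  i=3: ✗ (no rhs in [3,4])
  i=4: ✗ (no rhs in [4,5])
  i=5: ✗ (lhs fails at k=5 before rhs at j=6)
  i=6: ✓ (rhs at j=6)
  i=7: ✓ (rhs at j=7)
  i=8: ✓ (rhs at j=8)
  i=9: ✗ (no rhs in [9,10])
  i=10: ✗ (no rhs in [10,11])
  i=11: ✗ (no rhs in [11,12])

0, 1, 6, 7, 8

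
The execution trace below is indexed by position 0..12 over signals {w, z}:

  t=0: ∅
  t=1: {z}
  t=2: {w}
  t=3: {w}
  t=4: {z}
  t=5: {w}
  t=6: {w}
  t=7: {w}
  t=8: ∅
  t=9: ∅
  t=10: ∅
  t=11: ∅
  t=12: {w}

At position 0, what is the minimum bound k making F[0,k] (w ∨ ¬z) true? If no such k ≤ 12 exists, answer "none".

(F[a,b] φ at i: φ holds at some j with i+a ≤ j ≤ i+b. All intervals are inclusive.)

Scan j = 0,1,… for (w ∨ ¬z):
  j=0: holds
First hit at j=0, so smallest k = 0-0 = 0.

0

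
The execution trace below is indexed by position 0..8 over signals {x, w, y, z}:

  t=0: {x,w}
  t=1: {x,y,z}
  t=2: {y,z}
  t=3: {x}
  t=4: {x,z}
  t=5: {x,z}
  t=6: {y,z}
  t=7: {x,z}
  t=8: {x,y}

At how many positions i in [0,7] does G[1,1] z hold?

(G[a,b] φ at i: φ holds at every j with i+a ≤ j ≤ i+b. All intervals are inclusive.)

Evaluate at each i in [0,7]:
  i=0: ✓ (all of [1,1])
  i=1: ✓ (all of [2,2])
  i=2: ✗ (fails at j=3)
  i=3: ✓ (all of [4,4])
  i=4: ✓ (all of [5,5])
  i=5: ✓ (all of [6,6])
  i=6: ✓ (all of [7,7])
  i=7: ✗ (fails at j=8)
Positions where it holds: {0, 1, 3, 4, 5, 6} → 6.

6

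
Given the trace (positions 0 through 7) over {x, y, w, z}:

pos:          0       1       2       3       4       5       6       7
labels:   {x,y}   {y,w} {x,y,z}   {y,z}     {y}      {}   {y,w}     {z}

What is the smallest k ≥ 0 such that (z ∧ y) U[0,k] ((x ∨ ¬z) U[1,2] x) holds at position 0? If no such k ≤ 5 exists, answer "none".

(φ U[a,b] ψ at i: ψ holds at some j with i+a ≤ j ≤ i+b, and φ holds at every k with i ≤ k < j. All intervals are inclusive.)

Need earliest j ≥ 0 with ((x ∨ ¬z) U[1,2] x), and (z ∧ y) at every k in [0,j-1].
  j=0: rhs holds (empty prefix). k = 0.

0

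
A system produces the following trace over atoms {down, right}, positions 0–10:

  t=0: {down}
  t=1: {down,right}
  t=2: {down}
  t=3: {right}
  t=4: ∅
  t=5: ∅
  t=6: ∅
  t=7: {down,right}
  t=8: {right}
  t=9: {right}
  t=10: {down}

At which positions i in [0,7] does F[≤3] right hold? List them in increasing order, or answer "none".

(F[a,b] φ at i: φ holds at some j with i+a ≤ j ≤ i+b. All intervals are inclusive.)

0, 1, 2, 3, 4, 5, 6, 7

Evaluate at each i in [0,7]:
  i=0: ✓ (witness j=1)
  i=1: ✓ (witness j=1)
  i=2: ✓ (witness j=3)
  i=3: ✓ (witness j=3)
  i=4: ✓ (witness j=7)
  i=5: ✓ (witness j=7)
  i=6: ✓ (witness j=7)
  i=7: ✓ (witness j=7)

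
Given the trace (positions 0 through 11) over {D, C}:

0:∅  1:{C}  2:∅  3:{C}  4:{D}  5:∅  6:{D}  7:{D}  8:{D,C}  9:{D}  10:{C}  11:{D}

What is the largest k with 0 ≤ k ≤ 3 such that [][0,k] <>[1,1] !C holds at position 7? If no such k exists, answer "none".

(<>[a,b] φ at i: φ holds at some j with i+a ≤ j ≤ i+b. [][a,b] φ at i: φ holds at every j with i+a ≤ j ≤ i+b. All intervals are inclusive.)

none

<>[1,1] !C must hold from j=7 onward; find where it first fails.
  j=7: fails → no k works.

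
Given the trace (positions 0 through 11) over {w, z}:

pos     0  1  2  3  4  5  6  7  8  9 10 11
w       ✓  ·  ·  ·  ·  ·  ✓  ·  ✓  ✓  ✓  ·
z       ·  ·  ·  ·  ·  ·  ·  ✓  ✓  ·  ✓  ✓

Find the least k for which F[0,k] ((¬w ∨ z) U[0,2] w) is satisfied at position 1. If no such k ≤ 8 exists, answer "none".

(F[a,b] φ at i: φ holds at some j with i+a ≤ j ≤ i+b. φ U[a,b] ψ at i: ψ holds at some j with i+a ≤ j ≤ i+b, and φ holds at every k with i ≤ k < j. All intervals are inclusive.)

Scan j = 1,2,… for ((¬w ∨ z) U[0,2] w):
  j=1: fails
  j=2: fails
  j=3: fails
  j=4: holds
First hit at j=4, so smallest k = 4-1 = 3.

3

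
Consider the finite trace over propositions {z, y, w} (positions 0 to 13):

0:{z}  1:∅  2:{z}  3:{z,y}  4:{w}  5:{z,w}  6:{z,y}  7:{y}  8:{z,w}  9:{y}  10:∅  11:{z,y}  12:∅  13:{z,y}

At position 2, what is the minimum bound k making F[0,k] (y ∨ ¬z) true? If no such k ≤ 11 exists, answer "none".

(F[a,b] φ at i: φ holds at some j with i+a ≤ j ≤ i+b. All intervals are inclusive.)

1

Scan j = 2,3,… for (y ∨ ¬z):
  j=2: fails
  j=3: holds
First hit at j=3, so smallest k = 3-2 = 1.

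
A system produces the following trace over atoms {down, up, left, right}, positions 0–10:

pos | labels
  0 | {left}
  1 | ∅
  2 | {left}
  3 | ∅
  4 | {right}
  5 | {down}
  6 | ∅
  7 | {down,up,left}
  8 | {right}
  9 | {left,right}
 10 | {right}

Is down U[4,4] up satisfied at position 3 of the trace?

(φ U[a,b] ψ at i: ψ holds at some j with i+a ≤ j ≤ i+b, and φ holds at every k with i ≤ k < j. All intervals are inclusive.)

False

Need some j in [7,7] with up, and down at every k in [3,j-1].
  j=7: up holds, but down fails at k=3 → not this j.
No j in the window works → until fails.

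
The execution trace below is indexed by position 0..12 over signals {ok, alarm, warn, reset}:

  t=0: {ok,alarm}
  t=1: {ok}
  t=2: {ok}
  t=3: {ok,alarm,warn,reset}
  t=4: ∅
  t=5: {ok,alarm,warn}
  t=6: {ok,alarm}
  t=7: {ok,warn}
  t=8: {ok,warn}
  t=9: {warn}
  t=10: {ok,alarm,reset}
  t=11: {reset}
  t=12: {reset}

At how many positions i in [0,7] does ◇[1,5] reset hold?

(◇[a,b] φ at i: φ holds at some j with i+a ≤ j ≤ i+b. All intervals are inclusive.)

Evaluate at each i in [0,7]:
  i=0: ✓ (witness j=3)
  i=1: ✓ (witness j=3)
  i=2: ✓ (witness j=3)
  i=3: ✗ (none in [4,8])
  i=4: ✗ (none in [5,9])
  i=5: ✓ (witness j=10)
  i=6: ✓ (witness j=10)
  i=7: ✓ (witness j=10)
Positions where it holds: {0, 1, 2, 5, 6, 7} → 6.

6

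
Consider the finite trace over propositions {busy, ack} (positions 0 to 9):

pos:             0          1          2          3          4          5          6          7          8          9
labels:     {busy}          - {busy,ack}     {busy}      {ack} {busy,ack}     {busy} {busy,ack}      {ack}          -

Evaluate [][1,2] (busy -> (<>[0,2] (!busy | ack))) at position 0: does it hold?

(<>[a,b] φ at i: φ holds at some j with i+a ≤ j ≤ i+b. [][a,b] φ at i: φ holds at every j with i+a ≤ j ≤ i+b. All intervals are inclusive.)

Holds

Check (busy -> (<>[0,2] (!busy | ack))) at every j in [1,2]:
  j=1: antecedent false → ✓
  j=2: antecedent true; consequent holds (witness at 2) → ✓
All positions satisfy it → formula holds.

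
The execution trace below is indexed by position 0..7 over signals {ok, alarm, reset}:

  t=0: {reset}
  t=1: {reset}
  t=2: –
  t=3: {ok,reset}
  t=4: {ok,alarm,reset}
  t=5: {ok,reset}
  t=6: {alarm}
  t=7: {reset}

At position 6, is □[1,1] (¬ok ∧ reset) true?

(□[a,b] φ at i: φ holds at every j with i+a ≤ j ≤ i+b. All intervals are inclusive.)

Holds

Check (¬ok ∧ reset) at every j in [7,7]:
  j=7: true
All positions satisfy it → formula holds.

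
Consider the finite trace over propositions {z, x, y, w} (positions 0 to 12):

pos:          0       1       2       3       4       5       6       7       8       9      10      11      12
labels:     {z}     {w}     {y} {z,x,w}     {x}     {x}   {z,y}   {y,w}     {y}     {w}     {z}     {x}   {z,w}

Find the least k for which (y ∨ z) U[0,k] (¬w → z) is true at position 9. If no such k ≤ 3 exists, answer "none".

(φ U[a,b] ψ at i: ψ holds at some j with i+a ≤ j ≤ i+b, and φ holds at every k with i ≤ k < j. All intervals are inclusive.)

Need earliest j ≥ 9 with (¬w → z), and (y ∨ z) at every k in [9,j-1].
  j=9: rhs holds (empty prefix). k = 0.

0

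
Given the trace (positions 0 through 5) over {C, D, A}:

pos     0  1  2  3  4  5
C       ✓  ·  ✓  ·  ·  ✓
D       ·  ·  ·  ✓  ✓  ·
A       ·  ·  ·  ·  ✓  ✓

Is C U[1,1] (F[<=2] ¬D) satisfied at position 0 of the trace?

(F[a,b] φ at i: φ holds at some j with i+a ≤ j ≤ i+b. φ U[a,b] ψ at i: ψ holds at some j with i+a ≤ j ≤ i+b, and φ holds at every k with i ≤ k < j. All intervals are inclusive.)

True

Need some j in [1,1] with F[<=2] ¬D, and C at every k in [0,j-1].
  j=1: F[<=2] ¬D holds; C holds at every k in [0,0] → satisfied.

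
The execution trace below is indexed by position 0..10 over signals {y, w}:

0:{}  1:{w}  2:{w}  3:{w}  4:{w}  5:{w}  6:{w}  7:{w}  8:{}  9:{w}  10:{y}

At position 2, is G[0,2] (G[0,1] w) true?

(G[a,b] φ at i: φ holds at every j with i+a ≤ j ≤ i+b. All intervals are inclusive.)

Check G[0,1] w at every j in [2,4]:
  j=2: holds on [2,3]
  j=3: holds on [3,4]
  j=4: holds on [4,5]
All positions satisfy it → formula holds.

Yes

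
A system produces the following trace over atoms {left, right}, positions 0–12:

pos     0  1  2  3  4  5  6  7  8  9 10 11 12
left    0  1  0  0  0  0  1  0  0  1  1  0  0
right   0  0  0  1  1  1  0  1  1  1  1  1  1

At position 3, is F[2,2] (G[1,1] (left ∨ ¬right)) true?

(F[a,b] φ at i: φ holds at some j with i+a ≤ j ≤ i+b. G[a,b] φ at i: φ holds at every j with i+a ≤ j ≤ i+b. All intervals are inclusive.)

Holds

Check G[1,1] (left ∨ ¬right) at each j in [5,5]:
  j=5: holds on [6,6]
Found at j=5 → formula holds.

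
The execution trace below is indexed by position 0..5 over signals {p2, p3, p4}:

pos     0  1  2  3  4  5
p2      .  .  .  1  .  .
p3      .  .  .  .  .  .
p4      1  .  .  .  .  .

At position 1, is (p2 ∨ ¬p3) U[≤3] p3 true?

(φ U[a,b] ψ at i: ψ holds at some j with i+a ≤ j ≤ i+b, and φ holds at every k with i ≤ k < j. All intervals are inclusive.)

No

Need some j in [1,4] with p3, and (p2 ∨ ¬p3) at every k in [1,j-1].
  j=1: p3 false.
  j=2: p3 false.
  j=3: p3 false.
  j=4: p3 false.
No j in the window works → until fails.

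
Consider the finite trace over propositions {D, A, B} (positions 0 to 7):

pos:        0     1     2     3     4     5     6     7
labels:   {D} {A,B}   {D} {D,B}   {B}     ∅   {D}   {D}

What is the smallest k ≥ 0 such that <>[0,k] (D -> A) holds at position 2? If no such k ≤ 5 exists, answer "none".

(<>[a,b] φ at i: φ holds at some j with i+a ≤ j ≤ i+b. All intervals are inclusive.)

2

Scan j = 2,3,… for (D -> A):
  j=2: fails
  j=3: fails
  j=4: holds
First hit at j=4, so smallest k = 4-2 = 2.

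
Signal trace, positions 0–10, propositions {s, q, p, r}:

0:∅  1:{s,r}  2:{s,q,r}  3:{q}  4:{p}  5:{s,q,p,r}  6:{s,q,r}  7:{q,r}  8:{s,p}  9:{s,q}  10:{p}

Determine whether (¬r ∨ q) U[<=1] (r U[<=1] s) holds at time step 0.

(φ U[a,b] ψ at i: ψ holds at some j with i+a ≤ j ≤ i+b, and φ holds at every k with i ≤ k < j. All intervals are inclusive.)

Yes

Need some j in [0,1] with (r U[<=1] s), and (¬r ∨ q) at every k in [0,j-1].
  j=0: (r U[<=1] s) — fails.
  j=1: (r U[<=1] s) holds; (¬r ∨ q) holds at every k in [0,0] → satisfied.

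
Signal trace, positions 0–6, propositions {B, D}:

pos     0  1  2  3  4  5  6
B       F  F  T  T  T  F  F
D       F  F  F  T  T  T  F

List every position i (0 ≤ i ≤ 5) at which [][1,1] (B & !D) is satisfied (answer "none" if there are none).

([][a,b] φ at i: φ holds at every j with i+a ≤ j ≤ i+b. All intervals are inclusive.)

Evaluate at each i in [0,5]:
  i=0: ✗ (fails at j=1)
  i=1: ✓ (all of [2,2])
  i=2: ✗ (fails at j=3)
  i=3: ✗ (fails at j=4)
  i=4: ✗ (fails at j=5)
  i=5: ✗ (fails at j=6)

1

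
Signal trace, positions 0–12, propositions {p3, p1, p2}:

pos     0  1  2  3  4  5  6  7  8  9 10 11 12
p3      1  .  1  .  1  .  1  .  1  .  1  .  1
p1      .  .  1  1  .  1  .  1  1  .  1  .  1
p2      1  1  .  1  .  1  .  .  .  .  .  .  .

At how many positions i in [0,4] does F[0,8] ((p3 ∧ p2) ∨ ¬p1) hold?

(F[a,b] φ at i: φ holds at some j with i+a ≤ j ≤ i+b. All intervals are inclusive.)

Evaluate at each i in [0,4]:
  i=0: ✓ (witness j=0)
  i=1: ✓ (witness j=1)
  i=2: ✓ (witness j=4)
  i=3: ✓ (witness j=4)
  i=4: ✓ (witness j=4)
Positions where it holds: {0, 1, 2, 3, 4} → 5.

5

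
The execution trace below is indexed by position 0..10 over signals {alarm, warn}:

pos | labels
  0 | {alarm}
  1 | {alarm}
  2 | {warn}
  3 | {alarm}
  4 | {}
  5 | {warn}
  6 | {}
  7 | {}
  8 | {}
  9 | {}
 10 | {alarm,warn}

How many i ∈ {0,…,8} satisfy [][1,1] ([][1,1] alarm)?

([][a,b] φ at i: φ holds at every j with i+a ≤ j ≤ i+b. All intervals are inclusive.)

2

Evaluate at each i in [0,8]:
  i=0: ✗ (fails at j=1)
  i=1: ✓ (all of [2,2])
  i=2: ✗ (fails at j=3)
  i=3: ✗ (fails at j=4)
  i=4: ✗ (fails at j=5)
  i=5: ✗ (fails at j=6)
  i=6: ✗ (fails at j=7)
  i=7: ✗ (fails at j=8)
  i=8: ✓ (all of [9,9])
Positions where it holds: {1, 8} → 2.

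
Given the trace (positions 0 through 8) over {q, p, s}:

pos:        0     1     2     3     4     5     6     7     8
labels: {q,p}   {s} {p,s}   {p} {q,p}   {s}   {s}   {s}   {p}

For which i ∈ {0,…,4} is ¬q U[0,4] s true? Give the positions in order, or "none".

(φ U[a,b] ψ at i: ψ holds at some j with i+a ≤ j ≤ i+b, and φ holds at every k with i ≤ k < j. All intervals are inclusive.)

Evaluate at each i in [0,4]:
  i=0: ✗ (lhs fails at k=0 before rhs at j=1)
  i=1: ✓ (rhs at j=1)
  i=2: ✓ (rhs at j=2)
  i=3: ✗ (lhs fails at k=4 before rhs at j=5)
  i=4: ✗ (lhs fails at k=4 before rhs at j=5)

1, 2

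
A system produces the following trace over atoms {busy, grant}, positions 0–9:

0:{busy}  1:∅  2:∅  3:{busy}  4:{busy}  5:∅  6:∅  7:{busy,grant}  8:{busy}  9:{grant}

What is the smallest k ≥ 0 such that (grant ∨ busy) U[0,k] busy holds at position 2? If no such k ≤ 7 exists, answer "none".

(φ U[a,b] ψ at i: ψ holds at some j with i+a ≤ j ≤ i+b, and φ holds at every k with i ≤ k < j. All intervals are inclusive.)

Need earliest j ≥ 2 with busy, and (grant ∨ busy) at every k in [2,j-1].
  j=2: rhs fails.
  j=3: rhs holds but lhs fails at k=2.
  j=4: rhs holds but lhs fails at k=2.
  j=5: rhs fails.
  j=6: rhs fails.
  j=7: rhs holds but lhs fails at k=2.
  j=8: rhs holds but lhs fails at k=2.
  j=9: rhs fails.
No witness within the range → none.

none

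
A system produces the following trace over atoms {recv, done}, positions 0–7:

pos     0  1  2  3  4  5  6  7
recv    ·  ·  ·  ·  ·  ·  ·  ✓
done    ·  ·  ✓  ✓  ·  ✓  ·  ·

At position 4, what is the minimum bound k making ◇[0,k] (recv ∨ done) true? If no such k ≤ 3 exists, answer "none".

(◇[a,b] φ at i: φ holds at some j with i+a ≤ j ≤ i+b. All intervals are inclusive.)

Scan j = 4,5,… for (recv ∨ done):
  j=4: fails
  j=5: holds
First hit at j=5, so smallest k = 5-4 = 1.

1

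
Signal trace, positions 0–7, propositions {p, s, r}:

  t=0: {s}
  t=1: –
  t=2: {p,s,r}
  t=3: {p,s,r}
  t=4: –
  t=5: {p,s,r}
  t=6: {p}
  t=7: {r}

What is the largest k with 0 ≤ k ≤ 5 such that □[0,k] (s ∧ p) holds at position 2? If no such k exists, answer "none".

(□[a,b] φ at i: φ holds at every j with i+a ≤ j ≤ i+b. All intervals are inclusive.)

(s ∧ p) must hold from j=2 onward; find where it first fails.
  j=2: holds
  j=3: holds
  j=4: fails
Holds on [2,3], so largest k = 1.

1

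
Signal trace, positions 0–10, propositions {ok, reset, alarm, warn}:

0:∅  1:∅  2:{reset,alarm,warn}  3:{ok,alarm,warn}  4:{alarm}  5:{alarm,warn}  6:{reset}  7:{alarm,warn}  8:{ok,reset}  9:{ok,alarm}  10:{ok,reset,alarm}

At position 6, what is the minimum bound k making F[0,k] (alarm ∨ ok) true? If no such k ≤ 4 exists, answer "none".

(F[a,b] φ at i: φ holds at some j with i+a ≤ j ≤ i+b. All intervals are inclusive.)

Scan j = 6,7,… for (alarm ∨ ok):
  j=6: fails
  j=7: holds
First hit at j=7, so smallest k = 7-6 = 1.

1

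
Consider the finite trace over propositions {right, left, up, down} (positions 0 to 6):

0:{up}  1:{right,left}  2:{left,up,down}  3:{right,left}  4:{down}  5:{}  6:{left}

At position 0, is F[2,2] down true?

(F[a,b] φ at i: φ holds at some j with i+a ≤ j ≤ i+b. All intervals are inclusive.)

Holds

Check down at each j in [2,2]:
  j=2: true
Found at j=2 → formula holds.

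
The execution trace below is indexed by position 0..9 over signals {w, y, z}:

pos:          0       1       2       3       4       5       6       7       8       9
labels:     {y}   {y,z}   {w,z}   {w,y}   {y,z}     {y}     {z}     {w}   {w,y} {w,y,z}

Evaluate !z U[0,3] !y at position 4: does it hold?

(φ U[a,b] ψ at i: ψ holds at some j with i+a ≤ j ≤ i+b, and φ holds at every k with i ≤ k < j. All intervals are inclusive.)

Need some j in [4,7] with !y, and !z at every k in [4,j-1].
  j=4: !y false.
  j=5: !y false.
  j=6: !y holds, but !z fails at k=4 → not this j.
  j=7: !y holds, but !z fails at k=4 → not this j.
No j in the window works → until fails.

False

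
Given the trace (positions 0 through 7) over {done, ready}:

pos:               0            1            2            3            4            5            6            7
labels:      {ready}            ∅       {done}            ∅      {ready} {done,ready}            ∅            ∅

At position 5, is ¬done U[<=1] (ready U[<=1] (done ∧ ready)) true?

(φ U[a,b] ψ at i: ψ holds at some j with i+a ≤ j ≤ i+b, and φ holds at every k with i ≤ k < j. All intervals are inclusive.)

Need some j in [5,6] with (ready U[<=1] (done ∧ ready)), and ¬done at every k in [5,j-1].
  j=5: (ready U[<=1] (done ∧ ready)) holds; no prefix to check → satisfied.

True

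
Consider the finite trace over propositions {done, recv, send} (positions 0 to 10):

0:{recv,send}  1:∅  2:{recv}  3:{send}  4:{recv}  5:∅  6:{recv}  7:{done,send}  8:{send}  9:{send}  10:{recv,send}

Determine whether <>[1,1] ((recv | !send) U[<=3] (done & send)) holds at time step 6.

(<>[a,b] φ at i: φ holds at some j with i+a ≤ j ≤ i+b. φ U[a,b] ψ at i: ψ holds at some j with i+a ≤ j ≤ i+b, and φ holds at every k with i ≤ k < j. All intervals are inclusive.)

Check ((recv | !send) U[<=3] (done & send)) at each j in [7,7]:
  j=7: holds
Found at j=7 → formula holds.

True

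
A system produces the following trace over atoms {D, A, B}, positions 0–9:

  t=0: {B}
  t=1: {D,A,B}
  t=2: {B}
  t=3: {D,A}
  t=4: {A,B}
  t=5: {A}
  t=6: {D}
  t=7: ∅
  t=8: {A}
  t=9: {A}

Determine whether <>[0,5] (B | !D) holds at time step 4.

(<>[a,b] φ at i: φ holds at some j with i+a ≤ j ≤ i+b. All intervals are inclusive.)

Yes

Check (B | !D) at each j in [4,9]:
  j=4: true
  j=5: true
  j=6: false
  j=7: true
  j=8: true
  j=9: true
Found at j=4 → formula holds.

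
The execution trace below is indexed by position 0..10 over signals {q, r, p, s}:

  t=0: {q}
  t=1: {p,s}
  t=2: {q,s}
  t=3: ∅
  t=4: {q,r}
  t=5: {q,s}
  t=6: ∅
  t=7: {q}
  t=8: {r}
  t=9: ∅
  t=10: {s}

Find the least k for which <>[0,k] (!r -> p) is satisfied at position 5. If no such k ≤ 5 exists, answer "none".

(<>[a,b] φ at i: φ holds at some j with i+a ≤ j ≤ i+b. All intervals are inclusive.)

Scan j = 5,6,… for (!r -> p):
  j=5: fails
  j=6: fails
  j=7: fails
  j=8: holds
First hit at j=8, so smallest k = 8-5 = 3.

3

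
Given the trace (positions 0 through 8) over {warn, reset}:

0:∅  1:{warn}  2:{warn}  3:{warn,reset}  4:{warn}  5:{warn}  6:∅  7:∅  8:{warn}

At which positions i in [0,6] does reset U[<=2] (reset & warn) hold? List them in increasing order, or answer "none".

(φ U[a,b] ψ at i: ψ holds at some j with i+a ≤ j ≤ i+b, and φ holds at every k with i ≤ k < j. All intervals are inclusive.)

3

Evaluate at each i in [0,6]:
  i=0: ✗ (no rhs in [0,2])
  i=1: ✗ (lhs fails at k=1 before rhs at j=3)
  i=2: ✗ (lhs fails at k=2 before rhs at j=3)
  i=3: ✓ (rhs at j=3)
  i=4: ✗ (no rhs in [4,6])
  i=5: ✗ (no rhs in [5,7])
  i=6: ✗ (no rhs in [6,8])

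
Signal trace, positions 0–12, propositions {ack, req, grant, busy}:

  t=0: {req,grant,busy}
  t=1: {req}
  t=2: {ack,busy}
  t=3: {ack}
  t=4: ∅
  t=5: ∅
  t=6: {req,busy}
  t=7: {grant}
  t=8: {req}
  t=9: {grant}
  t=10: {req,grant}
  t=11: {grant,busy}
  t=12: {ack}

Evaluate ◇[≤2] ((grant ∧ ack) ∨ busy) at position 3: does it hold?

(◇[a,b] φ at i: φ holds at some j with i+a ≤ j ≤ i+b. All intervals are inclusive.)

No

Check ((grant ∧ ack) ∨ busy) at each j in [3,5]:
  j=3: false
  j=4: false
  j=5: false
No position in the window satisfies it → formula fails.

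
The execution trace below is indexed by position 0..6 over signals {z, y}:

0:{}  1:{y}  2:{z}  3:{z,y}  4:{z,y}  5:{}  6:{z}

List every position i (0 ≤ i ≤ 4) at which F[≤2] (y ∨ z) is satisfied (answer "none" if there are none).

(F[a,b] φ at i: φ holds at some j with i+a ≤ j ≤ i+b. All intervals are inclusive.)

Evaluate at each i in [0,4]:
  i=0: ✓ (witness j=1)
  i=1: ✓ (witness j=1)
  i=2: ✓ (witness j=2)
  i=3: ✓ (witness j=3)
  i=4: ✓ (witness j=4)

0, 1, 2, 3, 4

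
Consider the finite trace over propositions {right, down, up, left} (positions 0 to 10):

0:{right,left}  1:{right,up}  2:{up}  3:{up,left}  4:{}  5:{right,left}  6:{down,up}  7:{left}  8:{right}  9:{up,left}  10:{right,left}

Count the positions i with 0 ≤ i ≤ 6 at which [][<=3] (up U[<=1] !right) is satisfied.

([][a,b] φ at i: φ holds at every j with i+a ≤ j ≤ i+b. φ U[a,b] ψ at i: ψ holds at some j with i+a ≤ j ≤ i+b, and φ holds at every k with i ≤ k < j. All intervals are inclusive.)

Evaluate at each i in [0,6]:
  i=0: ✗ (fails at j=0)
  i=1: ✓ (all of [1,4])
  i=2: ✗ (fails at j=5)
  i=3: ✗ (fails at j=5)
  i=4: ✗ (fails at j=5)
  i=5: ✗ (fails at j=5)
  i=6: ✗ (fails at j=8)
Positions where it holds: {1} → 1.

1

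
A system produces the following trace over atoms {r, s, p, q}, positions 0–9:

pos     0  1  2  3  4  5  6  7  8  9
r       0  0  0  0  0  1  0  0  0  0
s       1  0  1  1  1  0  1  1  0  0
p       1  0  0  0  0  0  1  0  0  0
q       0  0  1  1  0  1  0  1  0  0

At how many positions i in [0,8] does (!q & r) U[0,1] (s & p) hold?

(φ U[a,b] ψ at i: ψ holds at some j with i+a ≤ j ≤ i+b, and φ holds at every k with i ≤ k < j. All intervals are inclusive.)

Evaluate at each i in [0,8]:
  i=0: ✓ (rhs at j=0)
  i=1: ✗ (no rhs in [1,2])
  i=2: ✗ (no rhs in [2,3])
  i=3: ✗ (no rhs in [3,4])
  i=4: ✗ (no rhs in [4,5])
  i=5: ✗ (lhs fails at k=5 before rhs at j=6)
  i=6: ✓ (rhs at j=6)
  i=7: ✗ (no rhs in [7,8])
  i=8: ✗ (no rhs in [8,9])
Positions where it holds: {0, 6} → 2.

2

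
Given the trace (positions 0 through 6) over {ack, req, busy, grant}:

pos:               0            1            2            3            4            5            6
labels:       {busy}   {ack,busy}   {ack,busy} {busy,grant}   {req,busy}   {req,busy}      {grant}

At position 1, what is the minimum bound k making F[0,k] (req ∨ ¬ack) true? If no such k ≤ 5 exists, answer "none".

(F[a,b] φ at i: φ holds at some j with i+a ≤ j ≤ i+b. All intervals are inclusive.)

2

Scan j = 1,2,… for (req ∨ ¬ack):
  j=1: fails
  j=2: fails
  j=3: holds
First hit at j=3, so smallest k = 3-1 = 2.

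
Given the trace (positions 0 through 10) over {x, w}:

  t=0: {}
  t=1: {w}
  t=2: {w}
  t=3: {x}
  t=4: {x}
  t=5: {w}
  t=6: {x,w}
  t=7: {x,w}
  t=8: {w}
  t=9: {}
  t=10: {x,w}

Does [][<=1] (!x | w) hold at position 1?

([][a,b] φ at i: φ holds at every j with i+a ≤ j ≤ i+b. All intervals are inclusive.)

Check (!x | w) at every j in [1,2]:
  j=1: true
  j=2: true
All positions satisfy it → formula holds.

True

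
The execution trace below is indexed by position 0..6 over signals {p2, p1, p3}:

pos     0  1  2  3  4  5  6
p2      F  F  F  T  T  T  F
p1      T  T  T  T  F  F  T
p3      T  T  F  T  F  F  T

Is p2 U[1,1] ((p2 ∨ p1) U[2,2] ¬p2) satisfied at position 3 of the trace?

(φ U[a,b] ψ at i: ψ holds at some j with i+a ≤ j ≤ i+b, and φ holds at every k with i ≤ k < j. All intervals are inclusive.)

Need some j in [4,4] with ((p2 ∨ p1) U[2,2] ¬p2), and p2 at every k in [3,j-1].
  j=4: ((p2 ∨ p1) U[2,2] ¬p2) holds; p2 holds at every k in [3,3] → satisfied.

True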